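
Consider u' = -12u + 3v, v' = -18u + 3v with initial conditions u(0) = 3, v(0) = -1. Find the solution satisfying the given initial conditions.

Coefficient matrix A = [[-12, 3], [-18, 3]].
Characteristic polynomial det(A - λI) = λ^2 + 9λ + 18 = 0.
Eigenvalues λ = -3, -6.
For λ=-3: (A-λI) row 1 is [-9, 3], so an eigenvector is (-1, -3).
For λ=-6: (A-λI) row 1 is [-6, 3], so an eigenvector is (-1, -2).
General solution: c_1e^(-3t)(-1,-3) + c_2e^(-6t)(-1,-2).
Applying u(0)=3, v(0)=-1 gives c_1=7, c_2=-10.

u(t) = -7e^(-3t) + 10e^(-6t), v(t) = -21e^(-3t) + 20e^(-6t)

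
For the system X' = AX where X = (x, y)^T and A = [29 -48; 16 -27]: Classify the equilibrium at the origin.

A = [[29,-48],[16,-27]]; det(A-λI) = λ^2 - 2λ - 15.
λ = 5, -3: opposite signs.

saddle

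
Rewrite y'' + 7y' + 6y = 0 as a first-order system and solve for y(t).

Let x_1 = y, x_2 = y'. Then x_1' = x_2 and x_2' = -6x_1 - 7x_2.
A = [[0,1],[-6,-7]]; det(A-λI) = λ^2 + 7λ + 6.
Eigenvalues λ = -6, -1 with eigenvectors (1,-6), (1,-1).

y(t) = K_1e^(-6t) + K_2e^(-t)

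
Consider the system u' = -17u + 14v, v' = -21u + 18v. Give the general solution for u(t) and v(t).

Coefficient matrix A = [[-17, 14], [-21, 18]].
Characteristic polynomial det(A - λI) = λ^2 - λ - 12 = 0.
Eigenvalues λ = 4, -3.
For λ=4: (A-λI) row 1 is [-21, 14], so an eigenvector is (-2, -3).
For λ=-3: (A-λI) row 1 is [-14, 14], so an eigenvector is (-1, -1).
General solution: K_1e^(4t)(-2,-3) + K_2e^(-3t)(-1,-1).

u(t) = -2K_1e^(4t) - K_2e^(-3t), v(t) = -3K_1e^(4t) - K_2e^(-3t)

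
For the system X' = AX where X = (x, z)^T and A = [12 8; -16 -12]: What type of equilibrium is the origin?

A = [[12,8],[-16,-12]]; det(A-λI) = λ^2 - 16.
λ = 4, -4: opposite signs.

saddle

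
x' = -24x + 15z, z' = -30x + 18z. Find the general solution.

x(t) = 2K_1e^(-3t)sin(3t) - K_1e^(-3t)cos(3t) - K_2e^(-3t)sin(3t) - 2K_2e^(-3t)cos(3t), z(t) = 3K_1e^(-3t)sin(3t) - K_1e^(-3t)cos(3t) - K_2e^(-3t)sin(3t) - 3K_2e^(-3t)cos(3t)

Coefficient matrix A = [[-24, 15], [-30, 18]].
Characteristic polynomial det(A - λI) = λ^2 + 6λ + 18 = 0.
Eigenvalues λ = -3 ± 3i (complex conjugate pair).
For λ=-3+3i: an eigenvector is (-1,-1) - i(2,3) = (-1 - 2i, -1 - 3i).
A real fundamental pair from Re and Im of e^((-3+3i)t)v: X_1 = e^(-3t)(cos(3t)·(-1,-1) + sin(3t)·(2,3)), X_2 = e^(-3t)(sin(3t)·(-1,-1) - cos(3t)·(2,3)).
General solution: K_1X_1 + K_2X_2.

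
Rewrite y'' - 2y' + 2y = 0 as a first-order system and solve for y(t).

Let x_1 = y, x_2 = y'. Then x_1' = x_2 and x_2' = -2x_1 + 2x_2.
A = [[0,1],[-2,2]]; det(A-λI) = λ^2 - 2λ + 2.
Eigenvalues λ = 1 ± i.

y(t) = K_1e^(t)cos(t) + K_2e^(t)sin(t)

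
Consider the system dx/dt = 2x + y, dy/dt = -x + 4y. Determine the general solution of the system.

Coefficient matrix A = [[2, 1], [-1, 4]].
Characteristic polynomial det(A - λI) = λ^2 - 6λ + 9 = 0.
Single eigenvalue λ = 3 with algebraic multiplicity 2.
Eigenvector v = (-1,-1); generalized eigenvector w with (A-λI)w=v is (1,0).
General solution: e^(3t)[C_1·v + C_2·(t·v + w)].

x(t) = -C_1e^(3t) - C_2te^(3t) + C_2e^(3t), y(t) = -C_1e^(3t) - C_2te^(3t)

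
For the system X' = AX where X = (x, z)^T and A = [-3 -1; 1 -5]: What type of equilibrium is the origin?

A = [[-3,-1],[1,-5]]; det(A-λI) = λ^2 + 8λ + 16.
repeated λ = -4 with a single eigenvector.

stable improper node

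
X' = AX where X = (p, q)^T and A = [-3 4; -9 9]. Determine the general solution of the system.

p(t) = -2c_1e^(3t) - 2c_2te^(3t) + c_2e^(3t), q(t) = -3c_1e^(3t) - 3c_2te^(3t) + c_2e^(3t)

Coefficient matrix A = [[-3, 4], [-9, 9]].
Characteristic polynomial det(A - λI) = λ^2 - 6λ + 9 = 0.
Single eigenvalue λ = 3 with algebraic multiplicity 2.
Eigenvector v = (-2,-3); generalized eigenvector w with (A-λI)w=v is (1,1).
General solution: e^(3t)[c_1·v + c_2·(t·v + w)].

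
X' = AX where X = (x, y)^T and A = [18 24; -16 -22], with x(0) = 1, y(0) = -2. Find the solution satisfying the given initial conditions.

Coefficient matrix A = [[18, 24], [-16, -22]].
Characteristic polynomial det(A - λI) = λ^2 + 4λ - 12 = 0.
Eigenvalues λ = -6, 2.
For λ=-6: (A-λI) row 1 is [24, 24], so an eigenvector is (-1, 1).
For λ=2: (A-λI) row 1 is [16, 24], so an eigenvector is (3, -2).
General solution: c_1e^(-6t)(-1,1) + c_2e^(2t)(3,-2).
Applying x(0)=1, y(0)=-2 gives c_1=-4, c_2=-1.

x(t) = -3e^(2t) + 4e^(-6t), y(t) = 2e^(2t) - 4e^(-6t)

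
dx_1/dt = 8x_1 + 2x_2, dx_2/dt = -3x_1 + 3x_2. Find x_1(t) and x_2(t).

Coefficient matrix A = [[8, 2], [-3, 3]].
Characteristic polynomial det(A - λI) = λ^2 - 11λ + 30 = 0.
Eigenvalues λ = 6, 5.
For λ=6: (A-λI) row 1 is [2, 2], so an eigenvector is (1, -1).
For λ=5: (A-λI) row 1 is [3, 2], so an eigenvector is (2, -3).
General solution: c_1e^(6t)(1,-1) + c_2e^(5t)(2,-3).

x_1(t) = c_1e^(6t) + 2c_2e^(5t), x_2(t) = -c_1e^(6t) - 3c_2e^(5t)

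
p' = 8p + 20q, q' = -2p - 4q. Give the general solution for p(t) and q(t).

p(t) = K_1e^(2t)sin(2t) - 3K_1e^(2t)cos(2t) - 3K_2e^(2t)sin(2t) - K_2e^(2t)cos(2t), q(t) = K_1e^(2t)cos(2t) + K_2e^(2t)sin(2t)

Coefficient matrix A = [[8, 20], [-2, -4]].
Characteristic polynomial det(A - λI) = λ^2 - 4λ + 8 = 0.
Eigenvalues λ = 2 ± 2i (complex conjugate pair).
For λ=2+2i: an eigenvector is (-3,1) - i(1,0) = (-3 - i, 1).
A real fundamental pair from Re and Im of e^((2+2i)t)v: X_1 = e^(2t)(cos(2t)·(-3,1) + sin(2t)·(1,0)), X_2 = e^(2t)(sin(2t)·(-3,1) - cos(2t)·(1,0)).
General solution: K_1X_1 + K_2X_2.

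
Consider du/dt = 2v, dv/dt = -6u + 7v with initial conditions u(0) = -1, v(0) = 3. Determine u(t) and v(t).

u(t) = 9e^(4t) - 10e^(3t), v(t) = 18e^(4t) - 15e^(3t)

Coefficient matrix A = [[0, 2], [-6, 7]].
Characteristic polynomial det(A - λI) = λ^2 - 7λ + 12 = 0.
Eigenvalues λ = 3, 4.
For λ=3: (A-λI) row 1 is [-3, 2], so an eigenvector is (2, 3).
For λ=4: (A-λI) row 1 is [-4, 2], so an eigenvector is (1, 2).
General solution: c_1e^(3t)(2,3) + c_2e^(4t)(1,2).
Applying u(0)=-1, v(0)=3 gives c_1=-5, c_2=9.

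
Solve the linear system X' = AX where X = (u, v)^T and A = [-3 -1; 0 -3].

u(t) = K_1e^(-3t) + K_2te^(-3t) - 2K_2e^(-3t), v(t) = -K_2e^(-3t)

Coefficient matrix A = [[-3, -1], [0, -3]].
Characteristic polynomial det(A - λI) = λ^2 + 6λ + 9 = 0.
Single eigenvalue λ = -3 with algebraic multiplicity 2.
Eigenvector v = (1,0); generalized eigenvector w with (A-λI)w=v is (-2,-1).
General solution: e^(-3t)[K_1·v + K_2·(t·v + w)].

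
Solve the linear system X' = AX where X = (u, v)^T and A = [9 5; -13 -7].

u(t) = -K_1e^(t)sin(t) - 2K_1e^(t)cos(t) - 2K_2e^(t)sin(t) + K_2e^(t)cos(t), v(t) = 2K_1e^(t)sin(t) + 3K_1e^(t)cos(t) + 3K_2e^(t)sin(t) - 2K_2e^(t)cos(t)

Coefficient matrix A = [[9, 5], [-13, -7]].
Characteristic polynomial det(A - λI) = λ^2 - 2λ + 2 = 0.
Eigenvalues λ = 1 ± i (complex conjugate pair).
For λ=1+i: an eigenvector is (-2,3) - i(-1,2) = (-2 + i, 3 - 2i).
A real fundamental pair from Re and Im of e^((1+i)t)v: X_1 = e^(t)(cos(t)·(-2,3) + sin(t)·(-1,2)), X_2 = e^(t)(sin(t)·(-2,3) - cos(t)·(-1,2)).
General solution: K_1X_1 + K_2X_2.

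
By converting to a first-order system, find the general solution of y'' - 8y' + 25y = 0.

y(t) = c_1e^(4t)cos(3t) + c_2e^(4t)sin(3t)

Let x_1 = y, x_2 = y'. Then x_1' = x_2 and x_2' = -25x_1 + 8x_2.
A = [[0,1],[-25,8]]; det(A-λI) = λ^2 - 8λ + 25.
Eigenvalues λ = 4 ± 3i.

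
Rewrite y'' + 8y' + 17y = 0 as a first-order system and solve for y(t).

y(t) = C_1e^(-4t)cos(t) + C_2e^(-4t)sin(t)

Let x_1 = y, x_2 = y'. Then x_1' = x_2 and x_2' = -17x_1 - 8x_2.
A = [[0,1],[-17,-8]]; det(A-λI) = λ^2 + 8λ + 17.
Eigenvalues λ = -4 ± i.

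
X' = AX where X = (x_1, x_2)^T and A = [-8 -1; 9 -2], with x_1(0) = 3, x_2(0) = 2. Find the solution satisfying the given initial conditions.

x_1(t) = -11te^(-5t) + 3e^(-5t), x_2(t) = 33te^(-5t) + 2e^(-5t)

Coefficient matrix A = [[-8, -1], [9, -2]].
Characteristic polynomial det(A - λI) = λ^2 + 10λ + 25 = 0.
Single eigenvalue λ = -5 with algebraic multiplicity 2.
Eigenvector v = (-1,3); generalized eigenvector w with (A-λI)w=v is (0,1).
General solution: e^(-5t)[c_1·v + c_2·(t·v + w)].
Applying x_1(0)=3, x_2(0)=2 gives c_1=-3, c_2=11.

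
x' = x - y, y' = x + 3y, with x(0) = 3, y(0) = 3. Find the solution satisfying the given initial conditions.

Coefficient matrix A = [[1, -1], [1, 3]].
Characteristic polynomial det(A - λI) = λ^2 - 4λ + 4 = 0.
Single eigenvalue λ = 2 with algebraic multiplicity 2.
Eigenvector v = (1,-1); generalized eigenvector w with (A-λI)w=v is (-1,0).
General solution: e^(2t)[C_1·v + C_2·(t·v + w)].
Applying x(0)=3, y(0)=3 gives C_1=-3, C_2=-6.

x(t) = -6te^(2t) + 3e^(2t), y(t) = 6te^(2t) + 3e^(2t)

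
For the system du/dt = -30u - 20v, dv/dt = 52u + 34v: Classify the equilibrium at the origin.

A = [[-30,-20],[52,34]]; det(A-λI) = λ^2 - 4λ + 20.
λ = 2 ± 4i: positive real part.

unstable spiral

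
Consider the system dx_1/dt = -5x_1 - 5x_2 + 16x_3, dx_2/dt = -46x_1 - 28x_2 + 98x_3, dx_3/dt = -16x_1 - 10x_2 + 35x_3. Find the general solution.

x_1(t) = K_1e^(-3t) - K_2e^(2t) + K_3e^(3t), x_2(t) = 6K_1e^(-3t) - 5K_2e^(2t) + 8K_3e^(3t), x_3(t) = 2K_1e^(-3t) - 2K_2e^(2t) + 3K_3e^(3t)

Coefficient matrix A = [[-5, -5, 16], [-46, -28, 98], [-16, -10, 35]].
det(A - λI) = 0 gives eigenvalues λ = -3, 2, 3.
For λ=-3: eigenvector (1,6,2).
For λ=2: eigenvector (-1,-5,-2).
For λ=3: eigenvector (1,8,3).
General solution: K_1e^(-3t)(1,6,2) + K_2e^(2t)(-1,-5,-2) + K_3e^(3t)(1,8,3).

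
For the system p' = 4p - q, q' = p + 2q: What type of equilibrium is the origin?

unstable improper node

A = [[4,-1],[1,2]]; det(A-λI) = λ^2 - 6λ + 9.
repeated λ = 3 with a single eigenvector.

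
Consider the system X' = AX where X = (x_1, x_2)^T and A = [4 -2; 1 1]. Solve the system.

Coefficient matrix A = [[4, -2], [1, 1]].
Characteristic polynomial det(A - λI) = λ^2 - 5λ + 6 = 0.
Eigenvalues λ = 2, 3.
For λ=2: (A-λI) row 1 is [2, -2], so an eigenvector is (1, 1).
For λ=3: (A-λI) row 1 is [1, -2], so an eigenvector is (2, 1).
General solution: C_1e^(2t)(1,1) + C_2e^(3t)(2,1).

x_1(t) = C_1e^(2t) + 2C_2e^(3t), x_2(t) = C_1e^(2t) + C_2e^(3t)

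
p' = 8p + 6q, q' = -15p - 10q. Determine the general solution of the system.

p(t) = -C_1e^(-t)sin(3t) - C_1e^(-t)cos(3t) - C_2e^(-t)sin(3t) + C_2e^(-t)cos(3t), q(t) = 2C_1e^(-t)sin(3t) + C_1e^(-t)cos(3t) + C_2e^(-t)sin(3t) - 2C_2e^(-t)cos(3t)

Coefficient matrix A = [[8, 6], [-15, -10]].
Characteristic polynomial det(A - λI) = λ^2 + 2λ + 10 = 0.
Eigenvalues λ = -1 ± 3i (complex conjugate pair).
For λ=-1+3i: an eigenvector is (-1,1) - i(-1,2) = (-1 + i, 1 - 2i).
A real fundamental pair from Re and Im of e^((-1+3i)t)v: X_1 = e^(-t)(cos(3t)·(-1,1) + sin(3t)·(-1,2)), X_2 = e^(-t)(sin(3t)·(-1,1) - cos(3t)·(-1,2)).
General solution: C_1X_1 + C_2X_2.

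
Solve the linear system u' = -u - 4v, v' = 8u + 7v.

u(t) = c_1e^(3t)sin(4t) - c_2e^(3t)cos(4t), v(t) = -c_1e^(3t)sin(4t) - c_1e^(3t)cos(4t) - c_2e^(3t)sin(4t) + c_2e^(3t)cos(4t)

Coefficient matrix A = [[-1, -4], [8, 7]].
Characteristic polynomial det(A - λI) = λ^2 - 6λ + 25 = 0.
Eigenvalues λ = 3 ± 4i (complex conjugate pair).
For λ=3+4i: an eigenvector is (0,-1) - i(1,-1) = (0 - i, -1 + i).
A real fundamental pair from Re and Im of e^((3+4i)t)v: X_1 = e^(3t)(cos(4t)·(0,-1) + sin(4t)·(1,-1)), X_2 = e^(3t)(sin(4t)·(0,-1) - cos(4t)·(1,-1)).
General solution: c_1X_1 + c_2X_2.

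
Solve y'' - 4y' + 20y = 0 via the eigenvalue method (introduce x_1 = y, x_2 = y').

y(t) = K_1e^(2t)cos(4t) + K_2e^(2t)sin(4t)

Let x_1 = y, x_2 = y'. Then x_1' = x_2 and x_2' = -20x_1 + 4x_2.
A = [[0,1],[-20,4]]; det(A-λI) = λ^2 - 4λ + 20.
Eigenvalues λ = 2 ± 4i.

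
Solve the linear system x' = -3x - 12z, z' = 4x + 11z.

Coefficient matrix A = [[-3, -12], [4, 11]].
Characteristic polynomial det(A - λI) = λ^2 - 8λ + 15 = 0.
Eigenvalues λ = 3, 5.
For λ=3: (A-λI) row 1 is [-6, -12], so an eigenvector is (-2, 1).
For λ=5: (A-λI) row 1 is [-8, -12], so an eigenvector is (3, -2).
General solution: C_1e^(3t)(-2,1) + C_2e^(5t)(3,-2).

x(t) = -2C_1e^(3t) + 3C_2e^(5t), z(t) = C_1e^(3t) - 2C_2e^(5t)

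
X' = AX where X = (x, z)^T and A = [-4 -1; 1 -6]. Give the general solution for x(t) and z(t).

x(t) = -K_1e^(-5t) - K_2te^(-5t), z(t) = -K_1e^(-5t) - K_2te^(-5t) + K_2e^(-5t)

Coefficient matrix A = [[-4, -1], [1, -6]].
Characteristic polynomial det(A - λI) = λ^2 + 10λ + 25 = 0.
Single eigenvalue λ = -5 with algebraic multiplicity 2.
Eigenvector v = (-1,-1); generalized eigenvector w with (A-λI)w=v is (0,1).
General solution: e^(-5t)[K_1·v + K_2·(t·v + w)].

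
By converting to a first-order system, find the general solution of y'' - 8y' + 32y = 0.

Let x_1 = y, x_2 = y'. Then x_1' = x_2 and x_2' = -32x_1 + 8x_2.
A = [[0,1],[-32,8]]; det(A-λI) = λ^2 - 8λ + 32.
Eigenvalues λ = 4 ± 4i.

y(t) = C_1e^(4t)cos(4t) + C_2e^(4t)sin(4t)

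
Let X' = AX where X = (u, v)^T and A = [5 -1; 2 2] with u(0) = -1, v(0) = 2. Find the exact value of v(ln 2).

-16

A = [[5,-1],[2,2]]; eigenvalues λ = 3, 4.
Eigenvectors: (-1,-2) for λ=3, (1,1) for λ=4.
From the initial condition, c_1 = -3, c_2 = -4.
v(ln 2) = (-3)(2^3)(-2) + (-4)(2^4)(1) = -16.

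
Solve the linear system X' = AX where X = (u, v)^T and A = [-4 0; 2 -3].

u(t) = K_1e^(-4t), v(t) = -2K_1e^(-4t) - K_2e^(-3t)

Coefficient matrix A = [[-4, 0], [2, -3]].
Characteristic polynomial det(A - λI) = λ^2 + 7λ + 12 = 0.
Eigenvalues λ = -4, -3.
For λ=-4: (A-λI) row 2 is [2, 1], so an eigenvector is (1, -2).
For λ=-3: (A-λI) row 1 is [-1, 0], so an eigenvector is (0, -1).
General solution: K_1e^(-4t)(1,-2) + K_2e^(-3t)(0,-1).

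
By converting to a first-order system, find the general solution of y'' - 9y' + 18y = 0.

Let x_1 = y, x_2 = y'. Then x_1' = x_2 and x_2' = -18x_1 + 9x_2.
A = [[0,1],[-18,9]]; det(A-λI) = λ^2 - 9λ + 18.
Eigenvalues λ = 3, 6 with eigenvectors (1,3), (1,6).

y(t) = c_1e^(3t) + c_2e^(6t)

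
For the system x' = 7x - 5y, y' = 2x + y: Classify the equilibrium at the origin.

unstable spiral

A = [[7,-5],[2,1]]; det(A-λI) = λ^2 - 8λ + 17.
λ = 4 ± i: positive real part.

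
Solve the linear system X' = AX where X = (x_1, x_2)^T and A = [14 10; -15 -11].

x_1(t) = -K_1e^(4t) + 2K_2e^(-t), x_2(t) = K_1e^(4t) - 3K_2e^(-t)

Coefficient matrix A = [[14, 10], [-15, -11]].
Characteristic polynomial det(A - λI) = λ^2 - 3λ - 4 = 0.
Eigenvalues λ = 4, -1.
For λ=4: (A-λI) row 1 is [10, 10], so an eigenvector is (-1, 1).
For λ=-1: (A-λI) row 1 is [15, 10], so an eigenvector is (2, -3).
General solution: K_1e^(4t)(-1,1) + K_2e^(-t)(2,-3).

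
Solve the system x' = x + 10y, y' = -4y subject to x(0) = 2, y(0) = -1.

Coefficient matrix A = [[1, 10], [0, -4]].
Characteristic polynomial det(A - λI) = λ^2 + 3λ - 4 = 0.
Eigenvalues λ = -4, 1.
For λ=-4: (A-λI) row 1 is [5, 10], so an eigenvector is (-2, 1).
For λ=1: (A-λI) row 1 is [0, 10], so an eigenvector is (-1, 0).
General solution: c_1e^(-4t)(-2,1) + c_2e^(t)(-1,0).
Applying x(0)=2, y(0)=-1 gives c_1=-1, c_2=0.

x(t) = 2e^(-4t), y(t) = -e^(-4t)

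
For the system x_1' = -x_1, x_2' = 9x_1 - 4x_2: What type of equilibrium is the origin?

stable node

A = [[-1,0],[9,-4]]; det(A-λI) = λ^2 + 5λ + 4.
λ = -1, -4: both negative.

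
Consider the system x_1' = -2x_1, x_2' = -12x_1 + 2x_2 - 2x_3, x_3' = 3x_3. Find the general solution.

x_1(t) = C_1e^(-2t), x_2(t) = 3C_1e^(-2t) + C_2e^(2t) - 2C_3e^(3t), x_3(t) = C_3e^(3t)

Coefficient matrix A = [[-2, 0, 0], [-12, 2, -2], [0, 0, 3]].
det(A - λI) = 0 gives eigenvalues λ = -2, 2, 3.
For λ=-2: eigenvector (1,3,0).
For λ=2: eigenvector (0,1,0).
For λ=3: eigenvector (0,-2,1).
General solution: C_1e^(-2t)(1,3,0) + C_2e^(2t)(0,1,0) + C_3e^(3t)(0,-2,1).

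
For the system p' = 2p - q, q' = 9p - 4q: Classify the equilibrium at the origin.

A = [[2,-1],[9,-4]]; det(A-λI) = λ^2 + 2λ + 1.
repeated λ = -1 with a single eigenvector.

stable improper node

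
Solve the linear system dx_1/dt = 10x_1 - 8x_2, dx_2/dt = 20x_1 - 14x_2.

x_1(t) = K_1e^(-2t)sin(4t) + K_1e^(-2t)cos(4t) + K_2e^(-2t)sin(4t) - K_2e^(-2t)cos(4t), x_2(t) = 2K_1e^(-2t)sin(4t) + K_1e^(-2t)cos(4t) + K_2e^(-2t)sin(4t) - 2K_2e^(-2t)cos(4t)

Coefficient matrix A = [[10, -8], [20, -14]].
Characteristic polynomial det(A - λI) = λ^2 + 4λ + 20 = 0.
Eigenvalues λ = -2 ± 4i (complex conjugate pair).
For λ=-2+4i: an eigenvector is (1,1) - i(1,2) = (1 - i, 1 - 2i).
A real fundamental pair from Re and Im of e^((-2+4i)t)v: X_1 = e^(-2t)(cos(4t)·(1,1) + sin(4t)·(1,2)), X_2 = e^(-2t)(sin(4t)·(1,1) - cos(4t)·(1,2)).
General solution: K_1X_1 + K_2X_2.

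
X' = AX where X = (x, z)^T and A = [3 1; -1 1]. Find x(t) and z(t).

Coefficient matrix A = [[3, 1], [-1, 1]].
Characteristic polynomial det(A - λI) = λ^2 - 4λ + 4 = 0.
Single eigenvalue λ = 2 with algebraic multiplicity 2.
Eigenvector v = (1,-1); generalized eigenvector w with (A-λI)w=v is (1,0).
General solution: e^(2t)[K_1·v + K_2·(t·v + w)].

x(t) = K_1e^(2t) + K_2te^(2t) + K_2e^(2t), z(t) = -K_1e^(2t) - K_2te^(2t)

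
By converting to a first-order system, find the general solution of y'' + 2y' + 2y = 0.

Let x_1 = y, x_2 = y'. Then x_1' = x_2 and x_2' = -2x_1 - 2x_2.
A = [[0,1],[-2,-2]]; det(A-λI) = λ^2 + 2λ + 2.
Eigenvalues λ = -1 ± i.

y(t) = C_1e^(-t)cos(t) + C_2e^(-t)sin(t)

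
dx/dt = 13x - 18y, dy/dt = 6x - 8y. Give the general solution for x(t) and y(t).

x(t) = 3K_1e^(t) + 2K_2e^(4t), y(t) = 2K_1e^(t) + K_2e^(4t)

Coefficient matrix A = [[13, -18], [6, -8]].
Characteristic polynomial det(A - λI) = λ^2 - 5λ + 4 = 0.
Eigenvalues λ = 1, 4.
For λ=1: (A-λI) row 1 is [12, -18], so an eigenvector is (3, 2).
For λ=4: (A-λI) row 1 is [9, -18], so an eigenvector is (2, 1).
General solution: K_1e^(t)(3,2) + K_2e^(4t)(2,1).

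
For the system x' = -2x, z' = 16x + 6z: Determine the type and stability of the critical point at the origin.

A = [[-2,0],[16,6]]; det(A-λI) = λ^2 - 4λ - 12.
λ = 6, -2: opposite signs.

saddle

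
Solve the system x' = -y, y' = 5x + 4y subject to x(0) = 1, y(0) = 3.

Coefficient matrix A = [[0, -1], [5, 4]].
Characteristic polynomial det(A - λI) = λ^2 - 4λ + 5 = 0.
Eigenvalues λ = 2 ± i (complex conjugate pair).
For λ=2+i: an eigenvector is (-1,2) - i(0,-1) = (-1, 2 + i).
A real fundamental pair from Re and Im of e^((2+i)t)v: X_1 = e^(2t)(cos(t)·(-1,2) + sin(t)·(0,-1)), X_2 = e^(2t)(sin(t)·(-1,2) - cos(t)·(0,-1)).
General solution: C_1X_1 + C_2X_2.
Applying x(0)=1, y(0)=3 gives C_1=-1, C_2=5.

x(t) = -5e^(2t)sin(t) + e^(2t)cos(t), y(t) = 11e^(2t)sin(t) + 3e^(2t)cos(t)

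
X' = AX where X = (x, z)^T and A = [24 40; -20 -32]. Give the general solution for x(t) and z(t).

Coefficient matrix A = [[24, 40], [-20, -32]].
Characteristic polynomial det(A - λI) = λ^2 + 8λ + 32 = 0.
Eigenvalues λ = -4 ± 4i (complex conjugate pair).
For λ=-4+4i: an eigenvector is (1,-1) - i(-3,2) = (1 + 3i, -1 - 2i).
A real fundamental pair from Re and Im of e^((-4+4i)t)v: X_1 = e^(-4t)(cos(4t)·(1,-1) + sin(4t)·(-3,2)), X_2 = e^(-4t)(sin(4t)·(1,-1) - cos(4t)·(-3,2)).
General solution: K_1X_1 + K_2X_2.

x(t) = -3K_1e^(-4t)sin(4t) + K_1e^(-4t)cos(4t) + K_2e^(-4t)sin(4t) + 3K_2e^(-4t)cos(4t), z(t) = 2K_1e^(-4t)sin(4t) - K_1e^(-4t)cos(4t) - K_2e^(-4t)sin(4t) - 2K_2e^(-4t)cos(4t)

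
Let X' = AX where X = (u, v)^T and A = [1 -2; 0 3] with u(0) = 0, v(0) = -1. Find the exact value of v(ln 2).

A = [[1,-2],[0,3]]; eigenvalues λ = 1, 3.
Eigenvectors: (-1,0) for λ=1, (1,-1) for λ=3.
From the initial condition, c_1 = 1, c_2 = 1.
v(ln 2) = (1)(2^1)(0) + (1)(2^3)(-1) = -8.

-8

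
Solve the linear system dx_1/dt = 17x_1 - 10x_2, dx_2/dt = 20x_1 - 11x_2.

x_1(t) = 2C_1e^(3t)sin(2t) + C_1e^(3t)cos(2t) + C_2e^(3t)sin(2t) - 2C_2e^(3t)cos(2t), x_2(t) = 3C_1e^(3t)sin(2t) + C_1e^(3t)cos(2t) + C_2e^(3t)sin(2t) - 3C_2e^(3t)cos(2t)

Coefficient matrix A = [[17, -10], [20, -11]].
Characteristic polynomial det(A - λI) = λ^2 - 6λ + 13 = 0.
Eigenvalues λ = 3 ± 2i (complex conjugate pair).
For λ=3+2i: an eigenvector is (1,1) - i(2,3) = (1 - 2i, 1 - 3i).
A real fundamental pair from Re and Im of e^((3+2i)t)v: X_1 = e^(3t)(cos(2t)·(1,1) + sin(2t)·(2,3)), X_2 = e^(3t)(sin(2t)·(1,1) - cos(2t)·(2,3)).
General solution: C_1X_1 + C_2X_2.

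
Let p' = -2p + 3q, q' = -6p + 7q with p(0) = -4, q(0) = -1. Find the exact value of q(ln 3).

A = [[-2,3],[-6,7]]; eigenvalues λ = 4, 1.
Eigenvectors: (-1,-2) for λ=4, (-1,-1) for λ=1.
From the initial condition, c_1 = -3, c_2 = 7.
q(ln 3) = (-3)(3^4)(-2) + (7)(3^1)(-1) = 465.

465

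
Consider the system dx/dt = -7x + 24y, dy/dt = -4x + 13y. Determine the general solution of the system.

x(t) = 3K_1e^(t) - 2K_2e^(5t), y(t) = K_1e^(t) - K_2e^(5t)

Coefficient matrix A = [[-7, 24], [-4, 13]].
Characteristic polynomial det(A - λI) = λ^2 - 6λ + 5 = 0.
Eigenvalues λ = 1, 5.
For λ=1: (A-λI) row 1 is [-8, 24], so an eigenvector is (3, 1).
For λ=5: (A-λI) row 1 is [-12, 24], so an eigenvector is (-2, -1).
General solution: K_1e^(t)(3,1) + K_2e^(5t)(-2,-1).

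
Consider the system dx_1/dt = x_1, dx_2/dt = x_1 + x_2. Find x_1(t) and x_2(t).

Coefficient matrix A = [[1, 0], [1, 1]].
Characteristic polynomial det(A - λI) = λ^2 - 2λ + 1 = 0.
Single eigenvalue λ = 1 with algebraic multiplicity 2.
Eigenvector v = (0,1); generalized eigenvector w with (A-λI)w=v is (1,3).
General solution: e^(t)[C_1·v + C_2·(t·v + w)].

x_1(t) = C_2e^(t), x_2(t) = C_1e^(t) + C_2te^(t) + 3C_2e^(t)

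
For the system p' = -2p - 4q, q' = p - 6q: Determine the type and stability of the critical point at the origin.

A = [[-2,-4],[1,-6]]; det(A-λI) = λ^2 + 8λ + 16.
repeated λ = -4 with a single eigenvector.

stable improper node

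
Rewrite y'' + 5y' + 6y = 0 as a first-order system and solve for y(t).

Let x_1 = y, x_2 = y'. Then x_1' = x_2 and x_2' = -6x_1 - 5x_2.
A = [[0,1],[-6,-5]]; det(A-λI) = λ^2 + 5λ + 6.
Eigenvalues λ = -3, -2 with eigenvectors (1,-3), (1,-2).

y(t) = C_1e^(-3t) + C_2e^(-2t)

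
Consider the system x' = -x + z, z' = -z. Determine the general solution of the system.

Coefficient matrix A = [[-1, 1], [0, -1]].
Characteristic polynomial det(A - λI) = λ^2 + 2λ + 1 = 0.
Single eigenvalue λ = -1 with algebraic multiplicity 2.
Eigenvector v = (-1,0); generalized eigenvector w with (A-λI)w=v is (-2,-1).
General solution: e^(-t)[C_1·v + C_2·(t·v + w)].

x(t) = -C_1e^(-t) - C_2te^(-t) - 2C_2e^(-t), z(t) = -C_2e^(-t)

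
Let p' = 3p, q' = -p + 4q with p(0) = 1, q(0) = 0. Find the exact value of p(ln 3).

27

A = [[3,0],[-1,4]]; eigenvalues λ = 4, 3.
Eigenvectors: (0,-1) for λ=4, (1,1) for λ=3.
From the initial condition, c_1 = 1, c_2 = 1.
p(ln 3) = (1)(3^4)(0) + (1)(3^3)(1) = 27.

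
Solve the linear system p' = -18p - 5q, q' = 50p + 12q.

p(t) = -c_1e^(-3t)cos(5t) - c_2e^(-3t)sin(5t), q(t) = -c_1e^(-3t)sin(5t) + 3c_1e^(-3t)cos(5t) + 3c_2e^(-3t)sin(5t) + c_2e^(-3t)cos(5t)

Coefficient matrix A = [[-18, -5], [50, 12]].
Characteristic polynomial det(A - λI) = λ^2 + 6λ + 34 = 0.
Eigenvalues λ = -3 ± 5i (complex conjugate pair).
For λ=-3+5i: an eigenvector is (-1,3) - i(0,-1) = (-1, 3 + i).
A real fundamental pair from Re and Im of e^((-3+5i)t)v: X_1 = e^(-3t)(cos(5t)·(-1,3) + sin(5t)·(0,-1)), X_2 = e^(-3t)(sin(5t)·(-1,3) - cos(5t)·(0,-1)).
General solution: c_1X_1 + c_2X_2.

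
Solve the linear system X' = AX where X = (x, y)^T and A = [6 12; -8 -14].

Coefficient matrix A = [[6, 12], [-8, -14]].
Characteristic polynomial det(A - λI) = λ^2 + 8λ + 12 = 0.
Eigenvalues λ = -2, -6.
For λ=-2: (A-λI) row 1 is [8, 12], so an eigenvector is (-3, 2).
For λ=-6: (A-λI) row 1 is [12, 12], so an eigenvector is (1, -1).
General solution: C_1e^(-2t)(-3,2) + C_2e^(-6t)(1,-1).

x(t) = -3C_1e^(-2t) + C_2e^(-6t), y(t) = 2C_1e^(-2t) - C_2e^(-6t)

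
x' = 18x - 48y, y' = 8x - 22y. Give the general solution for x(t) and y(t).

Coefficient matrix A = [[18, -48], [8, -22]].
Characteristic polynomial det(A - λI) = λ^2 + 4λ - 12 = 0.
Eigenvalues λ = 2, -6.
For λ=2: (A-λI) row 1 is [16, -48], so an eigenvector is (3, 1).
For λ=-6: (A-λI) row 1 is [24, -48], so an eigenvector is (-2, -1).
General solution: c_1e^(2t)(3,1) + c_2e^(-6t)(-2,-1).

x(t) = 3c_1e^(2t) - 2c_2e^(-6t), y(t) = c_1e^(2t) - c_2e^(-6t)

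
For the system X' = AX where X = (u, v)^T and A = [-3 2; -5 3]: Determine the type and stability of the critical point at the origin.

A = [[-3,2],[-5,3]]; det(A-λI) = λ^2 + 1.
λ = 0 ± i: zero real part.

center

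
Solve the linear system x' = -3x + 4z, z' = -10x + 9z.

x(t) = -c_1e^(3t)sin(2t) - c_1e^(3t)cos(2t) - c_2e^(3t)sin(2t) + c_2e^(3t)cos(2t), z(t) = -c_1e^(3t)sin(2t) - 2c_1e^(3t)cos(2t) - 2c_2e^(3t)sin(2t) + c_2e^(3t)cos(2t)

Coefficient matrix A = [[-3, 4], [-10, 9]].
Characteristic polynomial det(A - λI) = λ^2 - 6λ + 13 = 0.
Eigenvalues λ = 3 ± 2i (complex conjugate pair).
For λ=3+2i: an eigenvector is (-1,-2) - i(-1,-1) = (-1 + i, -2 + i).
A real fundamental pair from Re and Im of e^((3+2i)t)v: X_1 = e^(3t)(cos(2t)·(-1,-2) + sin(2t)·(-1,-1)), X_2 = e^(3t)(sin(2t)·(-1,-2) - cos(2t)·(-1,-1)).
General solution: c_1X_1 + c_2X_2.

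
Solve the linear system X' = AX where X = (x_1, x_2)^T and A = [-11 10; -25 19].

x_1(t) = -K_1e^(4t)sin(5t) - K_1e^(4t)cos(5t) - K_2e^(4t)sin(5t) + K_2e^(4t)cos(5t), x_2(t) = -K_1e^(4t)sin(5t) - 2K_1e^(4t)cos(5t) - 2K_2e^(4t)sin(5t) + K_2e^(4t)cos(5t)

Coefficient matrix A = [[-11, 10], [-25, 19]].
Characteristic polynomial det(A - λI) = λ^2 - 8λ + 41 = 0.
Eigenvalues λ = 4 ± 5i (complex conjugate pair).
For λ=4+5i: an eigenvector is (-1,-2) - i(-1,-1) = (-1 + i, -2 + i).
A real fundamental pair from Re and Im of e^((4+5i)t)v: X_1 = e^(4t)(cos(5t)·(-1,-2) + sin(5t)·(-1,-1)), X_2 = e^(4t)(sin(5t)·(-1,-2) - cos(5t)·(-1,-1)).
General solution: K_1X_1 + K_2X_2.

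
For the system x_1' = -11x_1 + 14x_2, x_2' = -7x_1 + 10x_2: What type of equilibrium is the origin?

A = [[-11,14],[-7,10]]; det(A-λI) = λ^2 + λ - 12.
λ = -4, 3: opposite signs.

saddle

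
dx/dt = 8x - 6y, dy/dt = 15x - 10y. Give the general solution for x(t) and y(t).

Coefficient matrix A = [[8, -6], [15, -10]].
Characteristic polynomial det(A - λI) = λ^2 + 2λ + 10 = 0.
Eigenvalues λ = -1 ± 3i (complex conjugate pair).
For λ=-1+3i: an eigenvector is (-1,-1) - i(-1,-2) = (-1 + i, -1 + 2i).
A real fundamental pair from Re and Im of e^((-1+3i)t)v: X_1 = e^(-t)(cos(3t)·(-1,-1) + sin(3t)·(-1,-2)), X_2 = e^(-t)(sin(3t)·(-1,-1) - cos(3t)·(-1,-2)).
General solution: C_1X_1 + C_2X_2.

x(t) = -C_1e^(-t)sin(3t) - C_1e^(-t)cos(3t) - C_2e^(-t)sin(3t) + C_2e^(-t)cos(3t), y(t) = -2C_1e^(-t)sin(3t) - C_1e^(-t)cos(3t) - C_2e^(-t)sin(3t) + 2C_2e^(-t)cos(3t)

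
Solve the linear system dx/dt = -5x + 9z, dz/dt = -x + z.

Coefficient matrix A = [[-5, 9], [-1, 1]].
Characteristic polynomial det(A - λI) = λ^2 + 4λ + 4 = 0.
Single eigenvalue λ = -2 with algebraic multiplicity 2.
Eigenvector v = (-3,-1); generalized eigenvector w with (A-λI)w=v is (1,0).
General solution: e^(-2t)[c_1·v + c_2·(t·v + w)].

x(t) = -3c_1e^(-2t) - 3c_2te^(-2t) + c_2e^(-2t), z(t) = -c_1e^(-2t) - c_2te^(-2t)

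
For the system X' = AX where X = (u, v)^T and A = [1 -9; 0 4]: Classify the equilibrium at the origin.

unstable node

A = [[1,-9],[0,4]]; det(A-λI) = λ^2 - 5λ + 4.
λ = 1, 4: both positive.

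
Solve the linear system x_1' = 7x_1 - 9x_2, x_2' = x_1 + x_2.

Coefficient matrix A = [[7, -9], [1, 1]].
Characteristic polynomial det(A - λI) = λ^2 - 8λ + 16 = 0.
Single eigenvalue λ = 4 with algebraic multiplicity 2.
Eigenvector v = (-3,-1); generalized eigenvector w with (A-λI)w=v is (-1,0).
General solution: e^(4t)[c_1·v + c_2·(t·v + w)].

x_1(t) = -3c_1e^(4t) - 3c_2te^(4t) - c_2e^(4t), x_2(t) = -c_1e^(4t) - c_2te^(4t)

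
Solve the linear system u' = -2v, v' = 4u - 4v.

Coefficient matrix A = [[0, -2], [4, -4]].
Characteristic polynomial det(A - λI) = λ^2 + 4λ + 8 = 0.
Eigenvalues λ = -2 ± 2i (complex conjugate pair).
For λ=-2+2i: an eigenvector is (0,1) - i(-1,-1) = (0 + i, 1 + i).
A real fundamental pair from Re and Im of e^((-2+2i)t)v: X_1 = e^(-2t)(cos(2t)·(0,1) + sin(2t)·(-1,-1)), X_2 = e^(-2t)(sin(2t)·(0,1) - cos(2t)·(-1,-1)).
General solution: c_1X_1 + c_2X_2.

u(t) = -c_1e^(-2t)sin(2t) + c_2e^(-2t)cos(2t), v(t) = -c_1e^(-2t)sin(2t) + c_1e^(-2t)cos(2t) + c_2e^(-2t)sin(2t) + c_2e^(-2t)cos(2t)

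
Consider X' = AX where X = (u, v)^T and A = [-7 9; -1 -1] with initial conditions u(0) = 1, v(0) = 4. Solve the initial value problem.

Coefficient matrix A = [[-7, 9], [-1, -1]].
Characteristic polynomial det(A - λI) = λ^2 + 8λ + 16 = 0.
Single eigenvalue λ = -4 with algebraic multiplicity 2.
Eigenvector v = (-3,-1); generalized eigenvector w with (A-λI)w=v is (1,0).
General solution: e^(-4t)[C_1·v + C_2·(t·v + w)].
Applying u(0)=1, v(0)=4 gives C_1=-4, C_2=-11.

u(t) = 33te^(-4t) + e^(-4t), v(t) = 11te^(-4t) + 4e^(-4t)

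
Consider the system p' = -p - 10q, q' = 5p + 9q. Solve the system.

p(t) = c_1e^(4t)sin(5t) - c_1e^(4t)cos(5t) - c_2e^(4t)sin(5t) - c_2e^(4t)cos(5t), q(t) = -c_1e^(4t)sin(5t) + c_2e^(4t)cos(5t)

Coefficient matrix A = [[-1, -10], [5, 9]].
Characteristic polynomial det(A - λI) = λ^2 - 8λ + 41 = 0.
Eigenvalues λ = 4 ± 5i (complex conjugate pair).
For λ=4+5i: an eigenvector is (-1,0) - i(1,-1) = (-1 - i, 0 + i).
A real fundamental pair from Re and Im of e^((4+5i)t)v: X_1 = e^(4t)(cos(5t)·(-1,0) + sin(5t)·(1,-1)), X_2 = e^(4t)(sin(5t)·(-1,0) - cos(5t)·(1,-1)).
General solution: c_1X_1 + c_2X_2.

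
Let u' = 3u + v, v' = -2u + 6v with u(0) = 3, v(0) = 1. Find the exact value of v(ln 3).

-567

A = [[3,1],[-2,6]]; eigenvalues λ = 5, 4.
Eigenvectors: (1,2) for λ=5, (1,1) for λ=4.
From the initial condition, c_1 = -2, c_2 = 5.
v(ln 3) = (-2)(3^5)(2) + (5)(3^4)(1) = -567.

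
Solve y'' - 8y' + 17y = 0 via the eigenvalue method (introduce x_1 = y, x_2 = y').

Let x_1 = y, x_2 = y'. Then x_1' = x_2 and x_2' = -17x_1 + 8x_2.
A = [[0,1],[-17,8]]; det(A-λI) = λ^2 - 8λ + 17.
Eigenvalues λ = 4 ± i.

y(t) = C_1e^(4t)cos(t) + C_2e^(4t)sin(t)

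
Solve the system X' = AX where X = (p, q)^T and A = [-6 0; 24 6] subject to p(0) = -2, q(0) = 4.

p(t) = -2e^(-6t), q(t) = 4e^(-6t)

Coefficient matrix A = [[-6, 0], [24, 6]].
Characteristic polynomial det(A - λI) = λ^2 - 36 = 0.
Eigenvalues λ = 6, -6.
For λ=6: (A-λI) row 1 is [-12, 0], so an eigenvector is (0, 1).
For λ=-6: (A-λI) row 2 is [24, 12], so an eigenvector is (-1, 2).
General solution: c_1e^(6t)(0,1) + c_2e^(-6t)(-1,2).
Applying p(0)=-2, q(0)=4 gives c_1=0, c_2=2.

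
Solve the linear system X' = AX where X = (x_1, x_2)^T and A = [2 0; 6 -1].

x_1(t) = -c_1e^(2t), x_2(t) = -2c_1e^(2t) + c_2e^(-t)

Coefficient matrix A = [[2, 0], [6, -1]].
Characteristic polynomial det(A - λI) = λ^2 - λ - 2 = 0.
Eigenvalues λ = 2, -1.
For λ=2: (A-λI) row 2 is [6, -3], so an eigenvector is (-1, -2).
For λ=-1: (A-λI) row 1 is [3, 0], so an eigenvector is (0, 1).
General solution: c_1e^(2t)(-1,-2) + c_2e^(-t)(0,1).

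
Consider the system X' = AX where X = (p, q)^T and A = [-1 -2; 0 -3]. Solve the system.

Coefficient matrix A = [[-1, -2], [0, -3]].
Characteristic polynomial det(A - λI) = λ^2 + 4λ + 3 = 0.
Eigenvalues λ = -1, -3.
For λ=-1: (A-λI) row 1 is [0, -2], so an eigenvector is (1, 0).
For λ=-3: (A-λI) row 1 is [2, -2], so an eigenvector is (-1, -1).
General solution: c_1e^(-t)(1,0) + c_2e^(-3t)(-1,-1).

p(t) = c_1e^(-t) - c_2e^(-3t), q(t) = -c_2e^(-3t)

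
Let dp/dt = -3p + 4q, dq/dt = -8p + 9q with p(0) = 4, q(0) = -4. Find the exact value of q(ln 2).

-488

A = [[-3,4],[-8,9]]; eigenvalues λ = 5, 1.
Eigenvectors: (1,2) for λ=5, (-1,-1) for λ=1.
From the initial condition, c_1 = -8, c_2 = -12.
q(ln 2) = (-8)(2^5)(2) + (-12)(2^1)(-1) = -488.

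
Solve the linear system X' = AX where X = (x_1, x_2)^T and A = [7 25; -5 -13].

x_1(t) = 2c_1e^(-3t)sin(5t) + c_1e^(-3t)cos(5t) + c_2e^(-3t)sin(5t) - 2c_2e^(-3t)cos(5t), x_2(t) = -c_1e^(-3t)sin(5t) + c_2e^(-3t)cos(5t)

Coefficient matrix A = [[7, 25], [-5, -13]].
Characteristic polynomial det(A - λI) = λ^2 + 6λ + 34 = 0.
Eigenvalues λ = -3 ± 5i (complex conjugate pair).
For λ=-3+5i: an eigenvector is (1,0) - i(2,-1) = (1 - 2i, 0 + i).
A real fundamental pair from Re and Im of e^((-3+5i)t)v: X_1 = e^(-3t)(cos(5t)·(1,0) + sin(5t)·(2,-1)), X_2 = e^(-3t)(sin(5t)·(1,0) - cos(5t)·(2,-1)).
General solution: c_1X_1 + c_2X_2.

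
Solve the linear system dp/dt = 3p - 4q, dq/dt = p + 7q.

p(t) = 2c_1e^(5t) + 2c_2te^(5t) - 3c_2e^(5t), q(t) = -c_1e^(5t) - c_2te^(5t) + c_2e^(5t)

Coefficient matrix A = [[3, -4], [1, 7]].
Characteristic polynomial det(A - λI) = λ^2 - 10λ + 25 = 0.
Single eigenvalue λ = 5 with algebraic multiplicity 2.
Eigenvector v = (2,-1); generalized eigenvector w with (A-λI)w=v is (-3,1).
General solution: e^(5t)[c_1·v + c_2·(t·v + w)].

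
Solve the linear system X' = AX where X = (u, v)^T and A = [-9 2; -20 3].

u(t) = c_1e^(-3t)cos(2t) + c_2e^(-3t)sin(2t), v(t) = -c_1e^(-3t)sin(2t) + 3c_1e^(-3t)cos(2t) + 3c_2e^(-3t)sin(2t) + c_2e^(-3t)cos(2t)

Coefficient matrix A = [[-9, 2], [-20, 3]].
Characteristic polynomial det(A - λI) = λ^2 + 6λ + 13 = 0.
Eigenvalues λ = -3 ± 2i (complex conjugate pair).
For λ=-3+2i: an eigenvector is (1,3) - i(0,-1) = (1, 3 + i).
A real fundamental pair from Re and Im of e^((-3+2i)t)v: X_1 = e^(-3t)(cos(2t)·(1,3) + sin(2t)·(0,-1)), X_2 = e^(-3t)(sin(2t)·(1,3) - cos(2t)·(0,-1)).
General solution: c_1X_1 + c_2X_2.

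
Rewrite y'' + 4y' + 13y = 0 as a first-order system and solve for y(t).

Let x_1 = y, x_2 = y'. Then x_1' = x_2 and x_2' = -13x_1 - 4x_2.
A = [[0,1],[-13,-4]]; det(A-λI) = λ^2 + 4λ + 13.
Eigenvalues λ = -2 ± 3i.

y(t) = C_1e^(-2t)cos(3t) + C_2e^(-2t)sin(3t)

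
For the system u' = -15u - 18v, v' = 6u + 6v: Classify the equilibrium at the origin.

A = [[-15,-18],[6,6]]; det(A-λI) = λ^2 + 9λ + 18.
λ = -6, -3: both negative.

stable node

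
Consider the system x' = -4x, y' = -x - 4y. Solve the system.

x(t) = -C_2e^(-4t), y(t) = C_1e^(-4t) + C_2te^(-4t)

Coefficient matrix A = [[-4, 0], [-1, -4]].
Characteristic polynomial det(A - λI) = λ^2 + 8λ + 16 = 0.
Single eigenvalue λ = -4 with algebraic multiplicity 2.
Eigenvector v = (0,1); generalized eigenvector w with (A-λI)w=v is (-1,0).
General solution: e^(-4t)[C_1·v + C_2·(t·v + w)].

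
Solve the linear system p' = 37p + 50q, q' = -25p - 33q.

p(t) = -C_1e^(2t)sin(5t) - 3C_1e^(2t)cos(5t) - 3C_2e^(2t)sin(5t) + C_2e^(2t)cos(5t), q(t) = C_1e^(2t)sin(5t) + 2C_1e^(2t)cos(5t) + 2C_2e^(2t)sin(5t) - C_2e^(2t)cos(5t)

Coefficient matrix A = [[37, 50], [-25, -33]].
Characteristic polynomial det(A - λI) = λ^2 - 4λ + 29 = 0.
Eigenvalues λ = 2 ± 5i (complex conjugate pair).
For λ=2+5i: an eigenvector is (-3,2) - i(-1,1) = (-3 + i, 2 - i).
A real fundamental pair from Re and Im of e^((2+5i)t)v: X_1 = e^(2t)(cos(5t)·(-3,2) + sin(5t)·(-1,1)), X_2 = e^(2t)(sin(5t)·(-3,2) - cos(5t)·(-1,1)).
General solution: C_1X_1 + C_2X_2.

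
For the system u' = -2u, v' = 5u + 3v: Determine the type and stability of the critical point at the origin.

A = [[-2,0],[5,3]]; det(A-λI) = λ^2 - λ - 6.
λ = 3, -2: opposite signs.

saddle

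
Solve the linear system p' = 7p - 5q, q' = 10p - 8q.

p(t) = -K_1e^(2t) - K_2e^(-3t), q(t) = -K_1e^(2t) - 2K_2e^(-3t)

Coefficient matrix A = [[7, -5], [10, -8]].
Characteristic polynomial det(A - λI) = λ^2 + λ - 6 = 0.
Eigenvalues λ = 2, -3.
For λ=2: (A-λI) row 1 is [5, -5], so an eigenvector is (-1, -1).
For λ=-3: (A-λI) row 1 is [10, -5], so an eigenvector is (-1, -2).
General solution: K_1e^(2t)(-1,-1) + K_2e^(-3t)(-1,-2).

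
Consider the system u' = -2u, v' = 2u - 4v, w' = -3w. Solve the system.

Coefficient matrix A = [[-2, 0, 0], [2, -4, 0], [0, 0, -3]].
det(A - λI) = 0 gives eigenvalues λ = -2, -4, -3.
For λ=-2: eigenvector (1,1,0).
For λ=-4: eigenvector (0,1,0).
For λ=-3: eigenvector (0,0,1).
General solution: c_1e^(-2t)(1,1,0) + c_2e^(-4t)(0,1,0) + c_3e^(-3t)(0,0,1).

u(t) = c_1e^(-2t), v(t) = c_1e^(-2t) + c_2e^(-4t), w(t) = c_3e^(-3t)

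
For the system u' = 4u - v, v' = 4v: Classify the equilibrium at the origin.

A = [[4,-1],[0,4]]; det(A-λI) = λ^2 - 8λ + 16.
repeated λ = 4 with a single eigenvector.

unstable improper node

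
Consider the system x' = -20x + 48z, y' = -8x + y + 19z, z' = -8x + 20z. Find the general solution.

x(t) = 3K_2e^(-4t) + 2K_3e^(4t), y(t) = K_1e^(t) + K_2e^(-4t) + K_3e^(4t), z(t) = K_2e^(-4t) + K_3e^(4t)

Coefficient matrix A = [[-20, 0, 48], [-8, 1, 19], [-8, 0, 20]].
det(A - λI) = 0 gives eigenvalues λ = 1, -4, 4.
For λ=1: eigenvector (0,1,0).
For λ=-4: eigenvector (3,1,1).
For λ=4: eigenvector (2,1,1).
General solution: K_1e^(t)(0,1,0) + K_2e^(-4t)(3,1,1) + K_3e^(4t)(2,1,1).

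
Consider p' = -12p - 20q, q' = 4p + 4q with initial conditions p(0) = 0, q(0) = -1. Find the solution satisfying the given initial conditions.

Coefficient matrix A = [[-12, -20], [4, 4]].
Characteristic polynomial det(A - λI) = λ^2 + 8λ + 32 = 0.
Eigenvalues λ = -4 ± 4i (complex conjugate pair).
For λ=-4+4i: an eigenvector is (1,0) - i(-2,1) = (1 + 2i, 0 - i).
A real fundamental pair from Re and Im of e^((-4+4i)t)v: X_1 = e^(-4t)(cos(4t)·(1,0) + sin(4t)·(-2,1)), X_2 = e^(-4t)(sin(4t)·(1,0) - cos(4t)·(-2,1)).
General solution: C_1X_1 + C_2X_2.
Applying p(0)=0, q(0)=-1 gives C_1=-2, C_2=1.

p(t) = 5e^(-4t)sin(4t), q(t) = -2e^(-4t)sin(4t) - e^(-4t)cos(4t)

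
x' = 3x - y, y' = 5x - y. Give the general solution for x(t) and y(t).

Coefficient matrix A = [[3, -1], [5, -1]].
Characteristic polynomial det(A - λI) = λ^2 - 2λ + 2 = 0.
Eigenvalues λ = 1 ± i (complex conjugate pair).
For λ=1+i: an eigenvector is (0,1) - i(-1,-2) = (0 + i, 1 + 2i).
A real fundamental pair from Re and Im of e^((1+i)t)v: X_1 = e^(t)(cos(t)·(0,1) + sin(t)·(-1,-2)), X_2 = e^(t)(sin(t)·(0,1) - cos(t)·(-1,-2)).
General solution: C_1X_1 + C_2X_2.

x(t) = -C_1e^(t)sin(t) + C_2e^(t)cos(t), y(t) = -2C_1e^(t)sin(t) + C_1e^(t)cos(t) + C_2e^(t)sin(t) + 2C_2e^(t)cos(t)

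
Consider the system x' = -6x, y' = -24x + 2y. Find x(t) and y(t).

x(t) = -c_1e^(-6t), y(t) = -3c_1e^(-6t) + c_2e^(2t)

Coefficient matrix A = [[-6, 0], [-24, 2]].
Characteristic polynomial det(A - λI) = λ^2 + 4λ - 12 = 0.
Eigenvalues λ = -6, 2.
For λ=-6: (A-λI) row 2 is [-24, 8], so an eigenvector is (-1, -3).
For λ=2: (A-λI) row 1 is [-8, 0], so an eigenvector is (0, 1).
General solution: c_1e^(-6t)(-1,-3) + c_2e^(2t)(0,1).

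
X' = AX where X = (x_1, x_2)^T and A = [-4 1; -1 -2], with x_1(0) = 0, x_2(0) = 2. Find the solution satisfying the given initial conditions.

Coefficient matrix A = [[-4, 1], [-1, -2]].
Characteristic polynomial det(A - λI) = λ^2 + 6λ + 9 = 0.
Single eigenvalue λ = -3 with algebraic multiplicity 2.
Eigenvector v = (1,1); generalized eigenvector w with (A-λI)w=v is (2,3).
General solution: e^(-3t)[c_1·v + c_2·(t·v + w)].
Applying x_1(0)=0, x_2(0)=2 gives c_1=-4, c_2=2.

x_1(t) = 2te^(-3t), x_2(t) = 2te^(-3t) + 2e^(-3t)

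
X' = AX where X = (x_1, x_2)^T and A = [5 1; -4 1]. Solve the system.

Coefficient matrix A = [[5, 1], [-4, 1]].
Characteristic polynomial det(A - λI) = λ^2 - 6λ + 9 = 0.
Single eigenvalue λ = 3 with algebraic multiplicity 2.
Eigenvector v = (-1,2); generalized eigenvector w with (A-λI)w=v is (1,-3).
General solution: e^(3t)[c_1·v + c_2·(t·v + w)].

x_1(t) = -c_1e^(3t) - c_2te^(3t) + c_2e^(3t), x_2(t) = 2c_1e^(3t) + 2c_2te^(3t) - 3c_2e^(3t)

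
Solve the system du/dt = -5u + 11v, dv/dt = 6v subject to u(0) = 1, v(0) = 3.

u(t) = 3e^(6t) - 2e^(-5t), v(t) = 3e^(6t)

Coefficient matrix A = [[-5, 11], [0, 6]].
Characteristic polynomial det(A - λI) = λ^2 - λ - 30 = 0.
Eigenvalues λ = 6, -5.
For λ=6: (A-λI) row 1 is [-11, 11], so an eigenvector is (1, 1).
For λ=-5: (A-λI) row 1 is [0, 11], so an eigenvector is (-1, 0).
General solution: C_1e^(6t)(1,1) + C_2e^(-5t)(-1,0).
Applying u(0)=1, v(0)=3 gives C_1=3, C_2=2.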